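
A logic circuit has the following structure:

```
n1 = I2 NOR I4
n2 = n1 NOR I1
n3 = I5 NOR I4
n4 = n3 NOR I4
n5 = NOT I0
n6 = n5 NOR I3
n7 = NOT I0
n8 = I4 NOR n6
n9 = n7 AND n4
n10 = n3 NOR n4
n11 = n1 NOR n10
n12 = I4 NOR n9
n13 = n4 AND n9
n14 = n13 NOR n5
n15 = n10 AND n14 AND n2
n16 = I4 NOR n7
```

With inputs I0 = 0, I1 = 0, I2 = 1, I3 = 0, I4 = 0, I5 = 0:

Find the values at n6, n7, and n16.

n5 = NOT I0 = NOT 0 = 1
n6 = n5 NOR I3 = 1 NOR 0 = 0
n7 = NOT I0 = NOT 0 = 1
n16 = I4 NOR n7 = 0 NOR 1 = 0

n6 = 0  n7 = 1  n16 = 0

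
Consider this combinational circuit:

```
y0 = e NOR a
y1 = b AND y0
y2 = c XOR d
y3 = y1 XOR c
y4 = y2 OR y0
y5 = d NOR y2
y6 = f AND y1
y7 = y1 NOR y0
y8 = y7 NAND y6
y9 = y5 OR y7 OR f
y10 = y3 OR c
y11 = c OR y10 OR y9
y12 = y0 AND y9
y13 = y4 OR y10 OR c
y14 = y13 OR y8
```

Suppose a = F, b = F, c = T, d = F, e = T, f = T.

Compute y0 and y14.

y0 = F, y14 = T

y0 = e NOR a = T NOR F = F
y1 = b AND y0 = F AND F = F
y2 = c XOR d = T XOR F = T
y3 = y1 XOR c = F XOR T = T
y4 = y2 OR y0 = T OR F = T
y6 = f AND y1 = T AND F = F
y7 = y1 NOR y0 = F NOR F = T
y8 = y7 NAND y6 = T NAND F = T
y10 = y3 OR c = T OR T = T
y13 = y4 OR y10 OR c = T OR T OR T = T
y14 = y13 OR y8 = T OR T = T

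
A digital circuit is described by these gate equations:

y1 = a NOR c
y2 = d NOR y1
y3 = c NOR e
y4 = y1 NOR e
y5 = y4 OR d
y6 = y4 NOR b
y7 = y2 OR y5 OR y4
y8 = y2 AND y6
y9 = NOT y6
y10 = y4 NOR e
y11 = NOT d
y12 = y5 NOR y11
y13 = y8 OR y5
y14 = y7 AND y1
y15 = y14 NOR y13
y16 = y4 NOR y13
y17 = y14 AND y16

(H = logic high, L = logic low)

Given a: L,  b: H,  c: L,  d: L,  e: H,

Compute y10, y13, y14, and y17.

y10 = L  y13 = L  y14 = L  y17 = L

y1 = a NOR c = L NOR L = H
y2 = d NOR y1 = L NOR H = L
y4 = y1 NOR e = H NOR H = L
y5 = y4 OR d = L OR L = L
y6 = y4 NOR b = L NOR H = L
y7 = y2 OR y5 OR y4 = L OR L OR L = L
y8 = y2 AND y6 = L AND L = L
y10 = y4 NOR e = L NOR H = L
y13 = y8 OR y5 = L OR L = L
y14 = y7 AND y1 = L AND H = L
y16 = y4 NOR y13 = L NOR L = H
y17 = y14 AND y16 = L AND H = L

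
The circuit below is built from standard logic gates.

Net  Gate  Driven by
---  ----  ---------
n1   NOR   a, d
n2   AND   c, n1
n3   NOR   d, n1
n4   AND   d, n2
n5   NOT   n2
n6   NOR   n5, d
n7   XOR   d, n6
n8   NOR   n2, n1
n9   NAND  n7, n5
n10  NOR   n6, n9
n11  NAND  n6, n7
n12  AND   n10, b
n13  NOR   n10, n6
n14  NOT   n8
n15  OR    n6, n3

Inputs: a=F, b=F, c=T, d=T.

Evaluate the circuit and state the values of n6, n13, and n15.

n6 = F  n13 = F  n15 = F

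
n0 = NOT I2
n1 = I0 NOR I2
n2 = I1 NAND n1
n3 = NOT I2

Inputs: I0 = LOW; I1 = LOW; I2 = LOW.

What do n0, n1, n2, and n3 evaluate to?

n0 = NOT I2 = NOT LOW = HIGH
n1 = I0 NOR I2 = LOW NOR LOW = HIGH
n2 = I1 NAND n1 = LOW NAND HIGH = HIGH
n3 = NOT I2 = NOT LOW = HIGH

n0 = HIGH; n1 = HIGH; n2 = HIGH; n3 = HIGH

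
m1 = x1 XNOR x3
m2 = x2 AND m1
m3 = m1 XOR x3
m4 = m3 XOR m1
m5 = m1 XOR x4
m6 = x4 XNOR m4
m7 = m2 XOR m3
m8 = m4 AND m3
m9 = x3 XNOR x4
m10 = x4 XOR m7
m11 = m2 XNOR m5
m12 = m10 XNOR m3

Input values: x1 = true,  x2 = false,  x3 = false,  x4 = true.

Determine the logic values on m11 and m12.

m11 = false, m12 = false

m1 = x1 XNOR x3 = true XNOR false = false
m2 = x2 AND m1 = false AND false = false
m3 = m1 XOR x3 = false XOR false = false
m5 = m1 XOR x4 = false XOR true = true
m7 = m2 XOR m3 = false XOR false = false
m10 = x4 XOR m7 = true XOR false = true
m11 = m2 XNOR m5 = false XNOR true = false
m12 = m10 XNOR m3 = true XNOR false = false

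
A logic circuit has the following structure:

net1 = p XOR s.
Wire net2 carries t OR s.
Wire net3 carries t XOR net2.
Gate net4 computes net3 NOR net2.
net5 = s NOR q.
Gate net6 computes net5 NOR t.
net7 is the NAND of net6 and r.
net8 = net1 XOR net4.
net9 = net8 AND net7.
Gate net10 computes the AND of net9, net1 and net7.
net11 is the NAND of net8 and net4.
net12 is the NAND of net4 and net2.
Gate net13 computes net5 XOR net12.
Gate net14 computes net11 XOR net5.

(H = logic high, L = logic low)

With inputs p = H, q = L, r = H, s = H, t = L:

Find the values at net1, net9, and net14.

net1 = p XOR s = H XOR H = L
net2 = t OR s = L OR H = H
net3 = t XOR net2 = L XOR H = H
net4 = net3 NOR net2 = H NOR H = L
net5 = s NOR q = H NOR L = L
net6 = net5 NOR t = L NOR L = H
net7 = net6 NAND r = H NAND H = L
net8 = net1 XOR net4 = L XOR L = L
net9 = net8 AND net7 = L AND L = L
net11 = net8 NAND net4 = L NAND L = H
net14 = net11 XOR net5 = H XOR L = H

net1 = L, net9 = L, net14 = H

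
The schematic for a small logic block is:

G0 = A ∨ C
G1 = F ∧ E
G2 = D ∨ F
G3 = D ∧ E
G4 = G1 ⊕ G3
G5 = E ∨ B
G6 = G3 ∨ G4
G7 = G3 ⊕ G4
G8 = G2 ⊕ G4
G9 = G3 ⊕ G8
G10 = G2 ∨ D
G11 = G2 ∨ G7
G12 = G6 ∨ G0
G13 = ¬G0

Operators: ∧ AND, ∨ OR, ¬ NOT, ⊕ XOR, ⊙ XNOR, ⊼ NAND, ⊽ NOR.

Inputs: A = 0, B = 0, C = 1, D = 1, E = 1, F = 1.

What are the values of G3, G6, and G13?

G0 = A OR C = 0 OR 1 = 1
G1 = F AND E = 1 AND 1 = 1
G3 = D AND E = 1 AND 1 = 1
G4 = G1 XOR G3 = 1 XOR 1 = 0
G6 = G3 OR G4 = 1 OR 0 = 1
G13 = NOT G0 = NOT 1 = 0

G3 = 1, G6 = 1, G13 = 0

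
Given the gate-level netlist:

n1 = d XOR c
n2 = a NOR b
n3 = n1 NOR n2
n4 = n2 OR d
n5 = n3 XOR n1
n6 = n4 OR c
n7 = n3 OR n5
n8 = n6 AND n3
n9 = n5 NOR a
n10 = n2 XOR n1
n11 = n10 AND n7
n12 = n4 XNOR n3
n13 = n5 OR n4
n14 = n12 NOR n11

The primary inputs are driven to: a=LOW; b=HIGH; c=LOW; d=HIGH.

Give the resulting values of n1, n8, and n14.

n1 = HIGH; n8 = LOW; n14 = LOW

n1 = d XOR c = HIGH XOR LOW = HIGH
n2 = a NOR b = LOW NOR HIGH = LOW
n3 = n1 NOR n2 = HIGH NOR LOW = LOW
n4 = n2 OR d = LOW OR HIGH = HIGH
n5 = n3 XOR n1 = LOW XOR HIGH = HIGH
n6 = n4 OR c = HIGH OR LOW = HIGH
n7 = n3 OR n5 = LOW OR HIGH = HIGH
n8 = n6 AND n3 = HIGH AND LOW = LOW
n10 = n2 XOR n1 = LOW XOR HIGH = HIGH
n11 = n10 AND n7 = HIGH AND HIGH = HIGH
n12 = n4 XNOR n3 = HIGH XNOR LOW = LOW
n14 = n12 NOR n11 = LOW NOR HIGH = LOW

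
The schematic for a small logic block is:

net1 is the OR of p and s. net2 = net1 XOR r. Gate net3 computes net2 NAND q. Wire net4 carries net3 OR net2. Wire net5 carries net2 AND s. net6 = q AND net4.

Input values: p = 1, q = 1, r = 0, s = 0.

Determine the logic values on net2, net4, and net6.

net2 = 1, net4 = 1, net6 = 1

net1 = p OR s = 1 OR 0 = 1
net2 = net1 XOR r = 1 XOR 0 = 1
net3 = net2 NAND q = 1 NAND 1 = 0
net4 = net3 OR net2 = 0 OR 1 = 1
net6 = q AND net4 = 1 AND 1 = 1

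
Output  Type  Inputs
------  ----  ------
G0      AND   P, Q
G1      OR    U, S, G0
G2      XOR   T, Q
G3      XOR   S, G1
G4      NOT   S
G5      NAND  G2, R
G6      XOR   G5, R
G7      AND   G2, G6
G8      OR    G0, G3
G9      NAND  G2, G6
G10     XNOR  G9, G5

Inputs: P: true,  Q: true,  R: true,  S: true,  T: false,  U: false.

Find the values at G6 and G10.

G6 = true; G10 = true

G2 = T XOR Q = false XOR true = true
G5 = G2 NAND R = true NAND true = false
G6 = G5 XOR R = false XOR true = true
G9 = G2 NAND G6 = true NAND true = false
G10 = G9 XNOR G5 = false XNOR false = true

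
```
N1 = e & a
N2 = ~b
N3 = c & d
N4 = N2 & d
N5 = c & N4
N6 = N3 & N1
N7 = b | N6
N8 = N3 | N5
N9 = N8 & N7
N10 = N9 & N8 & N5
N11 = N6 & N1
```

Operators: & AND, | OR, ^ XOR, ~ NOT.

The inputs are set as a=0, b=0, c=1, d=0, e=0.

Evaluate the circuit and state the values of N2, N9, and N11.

N1 = e AND a = 0 AND 0 = 0
N2 = NOT b = NOT 0 = 1
N3 = c AND d = 1 AND 0 = 0
N4 = N2 AND d = 1 AND 0 = 0
N5 = c AND N4 = 1 AND 0 = 0
N6 = N3 AND N1 = 0 AND 0 = 0
N7 = b OR N6 = 0 OR 0 = 0
N8 = N3 OR N5 = 0 OR 0 = 0
N9 = N8 AND N7 = 0 AND 0 = 0
N11 = N6 AND N1 = 0 AND 0 = 0

N2 = 1, N9 = 0, N11 = 0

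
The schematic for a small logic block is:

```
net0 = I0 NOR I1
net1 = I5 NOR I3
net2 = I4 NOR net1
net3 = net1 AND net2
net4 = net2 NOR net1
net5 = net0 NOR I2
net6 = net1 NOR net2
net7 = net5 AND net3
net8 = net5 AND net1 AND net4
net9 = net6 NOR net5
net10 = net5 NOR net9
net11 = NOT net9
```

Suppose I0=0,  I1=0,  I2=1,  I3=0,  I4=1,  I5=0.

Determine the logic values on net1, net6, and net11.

net1 = 1  net6 = 0  net11 = 0

net0 = I0 NOR I1 = 0 NOR 0 = 1
net1 = I5 NOR I3 = 0 NOR 0 = 1
net2 = I4 NOR net1 = 1 NOR 1 = 0
net5 = net0 NOR I2 = 1 NOR 1 = 0
net6 = net1 NOR net2 = 1 NOR 0 = 0
net9 = net6 NOR net5 = 0 NOR 0 = 1
net11 = NOT net9 = NOT 1 = 0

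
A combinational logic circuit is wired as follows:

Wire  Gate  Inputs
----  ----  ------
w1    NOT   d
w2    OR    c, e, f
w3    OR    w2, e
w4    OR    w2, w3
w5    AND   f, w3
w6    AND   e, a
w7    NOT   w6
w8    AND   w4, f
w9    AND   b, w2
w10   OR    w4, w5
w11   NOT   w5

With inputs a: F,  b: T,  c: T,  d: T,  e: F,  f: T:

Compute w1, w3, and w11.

w1 = NOT d = NOT T = F
w2 = c OR e OR f = T OR F OR T = T
w3 = w2 OR e = T OR F = T
w5 = f AND w3 = T AND T = T
w11 = NOT w5 = NOT T = F

w1 = F, w3 = T, w11 = F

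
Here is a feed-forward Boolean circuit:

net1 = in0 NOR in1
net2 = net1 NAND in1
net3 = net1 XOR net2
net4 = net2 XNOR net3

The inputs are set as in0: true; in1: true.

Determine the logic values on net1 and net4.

net1 = in0 NOR in1 = true NOR true = false
net2 = net1 NAND in1 = false NAND true = true
net3 = net1 XOR net2 = false XOR true = true
net4 = net2 XNOR net3 = true XNOR true = true

net1 = false  net4 = true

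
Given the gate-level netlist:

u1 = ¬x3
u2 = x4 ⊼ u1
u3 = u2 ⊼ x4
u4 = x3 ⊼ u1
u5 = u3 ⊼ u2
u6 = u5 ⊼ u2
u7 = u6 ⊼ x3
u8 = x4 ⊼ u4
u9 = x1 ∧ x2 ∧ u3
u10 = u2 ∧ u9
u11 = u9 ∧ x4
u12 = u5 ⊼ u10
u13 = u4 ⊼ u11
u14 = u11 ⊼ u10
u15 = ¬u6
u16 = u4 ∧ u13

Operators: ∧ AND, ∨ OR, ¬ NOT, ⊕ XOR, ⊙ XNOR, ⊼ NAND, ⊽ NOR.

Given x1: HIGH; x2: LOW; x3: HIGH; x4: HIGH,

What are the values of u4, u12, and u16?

u4 = HIGH, u12 = HIGH, u16 = HIGH

u1 = NOT x3 = NOT HIGH = LOW
u2 = x4 NAND u1 = HIGH NAND LOW = HIGH
u3 = u2 NAND x4 = HIGH NAND HIGH = LOW
u4 = x3 NAND u1 = HIGH NAND LOW = HIGH
u5 = u3 NAND u2 = LOW NAND HIGH = HIGH
u9 = x1 AND x2 AND u3 = HIGH AND LOW AND LOW = LOW
u10 = u2 AND u9 = HIGH AND LOW = LOW
u11 = u9 AND x4 = LOW AND HIGH = LOW
u12 = u5 NAND u10 = HIGH NAND LOW = HIGH
u13 = u4 NAND u11 = HIGH NAND LOW = HIGH
u16 = u4 AND u13 = HIGH AND HIGH = HIGH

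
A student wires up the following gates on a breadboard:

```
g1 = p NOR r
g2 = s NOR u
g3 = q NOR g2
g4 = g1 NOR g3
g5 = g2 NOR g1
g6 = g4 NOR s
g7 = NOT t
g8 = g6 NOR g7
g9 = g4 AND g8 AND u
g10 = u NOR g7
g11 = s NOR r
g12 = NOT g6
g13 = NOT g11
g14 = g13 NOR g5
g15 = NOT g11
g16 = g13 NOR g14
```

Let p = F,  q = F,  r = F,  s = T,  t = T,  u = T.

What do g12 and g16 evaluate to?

g1 = p NOR r = F NOR F = T
g2 = s NOR u = T NOR T = F
g3 = q NOR g2 = F NOR F = T
g4 = g1 NOR g3 = T NOR T = F
g5 = g2 NOR g1 = F NOR T = F
g6 = g4 NOR s = F NOR T = F
g11 = s NOR r = T NOR F = F
g12 = NOT g6 = NOT F = T
g13 = NOT g11 = NOT F = T
g14 = g13 NOR g5 = T NOR F = F
g16 = g13 NOR g14 = T NOR F = F

g12 = T  g16 = F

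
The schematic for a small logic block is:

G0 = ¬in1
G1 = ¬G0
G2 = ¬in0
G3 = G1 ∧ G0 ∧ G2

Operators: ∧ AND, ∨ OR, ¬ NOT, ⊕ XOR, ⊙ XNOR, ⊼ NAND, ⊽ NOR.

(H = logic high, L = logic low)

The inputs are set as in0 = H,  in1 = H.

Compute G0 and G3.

G0 = L, G3 = L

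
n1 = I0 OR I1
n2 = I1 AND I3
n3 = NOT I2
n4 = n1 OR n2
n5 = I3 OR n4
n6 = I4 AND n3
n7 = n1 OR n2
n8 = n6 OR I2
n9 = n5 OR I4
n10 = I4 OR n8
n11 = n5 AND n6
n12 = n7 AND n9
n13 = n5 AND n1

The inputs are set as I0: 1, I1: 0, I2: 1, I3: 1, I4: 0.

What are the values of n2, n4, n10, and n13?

n2 = 0, n4 = 1, n10 = 1, n13 = 1

n1 = I0 OR I1 = 1 OR 0 = 1
n2 = I1 AND I3 = 0 AND 1 = 0
n3 = NOT I2 = NOT 1 = 0
n4 = n1 OR n2 = 1 OR 0 = 1
n5 = I3 OR n4 = 1 OR 1 = 1
n6 = I4 AND n3 = 0 AND 0 = 0
n8 = n6 OR I2 = 0 OR 1 = 1
n10 = I4 OR n8 = 0 OR 1 = 1
n13 = n5 AND n1 = 1 AND 1 = 1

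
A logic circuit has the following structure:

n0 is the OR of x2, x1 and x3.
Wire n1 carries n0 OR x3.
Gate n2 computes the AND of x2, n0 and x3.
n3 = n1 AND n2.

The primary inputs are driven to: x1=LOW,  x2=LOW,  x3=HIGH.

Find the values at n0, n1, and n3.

n0 = HIGH, n1 = HIGH, n3 = LOW

n0 = x2 OR x1 OR x3 = LOW OR LOW OR HIGH = HIGH
n1 = n0 OR x3 = HIGH OR HIGH = HIGH
n2 = x2 AND n0 AND x3 = LOW AND HIGH AND HIGH = LOW
n3 = n1 AND n2 = HIGH AND LOW = LOW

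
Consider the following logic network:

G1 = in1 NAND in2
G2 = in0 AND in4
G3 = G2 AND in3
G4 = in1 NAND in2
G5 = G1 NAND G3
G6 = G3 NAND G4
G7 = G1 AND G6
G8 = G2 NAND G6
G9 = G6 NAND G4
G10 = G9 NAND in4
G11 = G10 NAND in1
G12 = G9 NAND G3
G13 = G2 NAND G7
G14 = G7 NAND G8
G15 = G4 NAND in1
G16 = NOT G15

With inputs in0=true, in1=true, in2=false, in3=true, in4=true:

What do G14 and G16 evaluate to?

G1 = in1 NAND in2 = true NAND false = true
G2 = in0 AND in4 = true AND true = true
G3 = G2 AND in3 = true AND true = true
G4 = in1 NAND in2 = true NAND false = true
G6 = G3 NAND G4 = true NAND true = false
G7 = G1 AND G6 = true AND false = false
G8 = G2 NAND G6 = true NAND false = true
G14 = G7 NAND G8 = false NAND true = true
G15 = G4 NAND in1 = true NAND true = false
G16 = NOT G15 = NOT false = true

G14 = true  G16 = true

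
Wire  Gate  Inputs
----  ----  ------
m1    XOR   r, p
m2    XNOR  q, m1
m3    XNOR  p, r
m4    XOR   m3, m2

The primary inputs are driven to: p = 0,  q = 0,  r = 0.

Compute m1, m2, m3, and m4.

m1 = 0  m2 = 1  m3 = 1  m4 = 0

m1 = r XOR p = 0 XOR 0 = 0
m2 = q XNOR m1 = 0 XNOR 0 = 1
m3 = p XNOR r = 0 XNOR 0 = 1
m4 = m3 XOR m2 = 1 XOR 1 = 0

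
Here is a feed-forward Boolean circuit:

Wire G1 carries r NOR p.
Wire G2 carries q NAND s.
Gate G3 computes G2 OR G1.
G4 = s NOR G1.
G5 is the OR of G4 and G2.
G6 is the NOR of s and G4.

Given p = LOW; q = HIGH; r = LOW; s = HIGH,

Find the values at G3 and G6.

G3 = HIGH, G6 = LOW

G1 = r NOR p = LOW NOR LOW = HIGH
G2 = q NAND s = HIGH NAND HIGH = LOW
G3 = G2 OR G1 = LOW OR HIGH = HIGH
G4 = s NOR G1 = HIGH NOR HIGH = LOW
G6 = s NOR G4 = HIGH NOR LOW = LOW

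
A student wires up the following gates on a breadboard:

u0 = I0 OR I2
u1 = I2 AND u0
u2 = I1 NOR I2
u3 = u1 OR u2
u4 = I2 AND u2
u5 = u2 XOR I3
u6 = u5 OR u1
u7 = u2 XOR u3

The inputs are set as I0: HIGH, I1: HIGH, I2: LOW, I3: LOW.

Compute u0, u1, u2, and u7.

u0 = HIGH, u1 = LOW, u2 = LOW, u7 = LOW

u0 = I0 OR I2 = HIGH OR LOW = HIGH
u1 = I2 AND u0 = LOW AND HIGH = LOW
u2 = I1 NOR I2 = HIGH NOR LOW = LOW
u3 = u1 OR u2 = LOW OR LOW = LOW
u7 = u2 XOR u3 = LOW XOR LOW = LOW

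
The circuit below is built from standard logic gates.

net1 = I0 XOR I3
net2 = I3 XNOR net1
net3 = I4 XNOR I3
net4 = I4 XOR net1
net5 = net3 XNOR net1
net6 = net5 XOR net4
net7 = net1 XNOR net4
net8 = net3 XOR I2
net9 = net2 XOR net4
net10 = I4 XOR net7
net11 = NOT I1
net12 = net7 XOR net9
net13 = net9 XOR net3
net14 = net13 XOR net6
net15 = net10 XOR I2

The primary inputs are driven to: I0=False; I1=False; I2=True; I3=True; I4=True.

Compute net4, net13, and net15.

net4 = False; net13 = False; net15 = False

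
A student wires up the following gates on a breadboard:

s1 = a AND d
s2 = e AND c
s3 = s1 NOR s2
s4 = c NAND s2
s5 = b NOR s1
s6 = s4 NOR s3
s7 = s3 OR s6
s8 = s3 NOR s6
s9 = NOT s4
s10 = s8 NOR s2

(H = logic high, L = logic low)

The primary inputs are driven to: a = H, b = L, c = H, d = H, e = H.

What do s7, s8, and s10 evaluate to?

s1 = a AND d = H AND H = H
s2 = e AND c = H AND H = H
s3 = s1 NOR s2 = H NOR H = L
s4 = c NAND s2 = H NAND H = L
s6 = s4 NOR s3 = L NOR L = H
s7 = s3 OR s6 = L OR H = H
s8 = s3 NOR s6 = L NOR H = L
s10 = s8 NOR s2 = L NOR H = L

s7 = H, s8 = L, s10 = L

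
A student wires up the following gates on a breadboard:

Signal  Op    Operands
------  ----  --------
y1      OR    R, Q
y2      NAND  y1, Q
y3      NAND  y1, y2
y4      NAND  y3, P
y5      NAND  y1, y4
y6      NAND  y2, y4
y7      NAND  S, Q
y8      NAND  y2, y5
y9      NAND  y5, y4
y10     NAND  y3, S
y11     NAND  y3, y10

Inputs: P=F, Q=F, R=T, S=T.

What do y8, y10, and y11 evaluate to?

y1 = R OR Q = T OR F = T
y2 = y1 NAND Q = T NAND F = T
y3 = y1 NAND y2 = T NAND T = F
y4 = y3 NAND P = F NAND F = T
y5 = y1 NAND y4 = T NAND T = F
y8 = y2 NAND y5 = T NAND F = T
y10 = y3 NAND S = F NAND T = T
y11 = y3 NAND y10 = F NAND T = T

y8 = T, y10 = T, y11 = T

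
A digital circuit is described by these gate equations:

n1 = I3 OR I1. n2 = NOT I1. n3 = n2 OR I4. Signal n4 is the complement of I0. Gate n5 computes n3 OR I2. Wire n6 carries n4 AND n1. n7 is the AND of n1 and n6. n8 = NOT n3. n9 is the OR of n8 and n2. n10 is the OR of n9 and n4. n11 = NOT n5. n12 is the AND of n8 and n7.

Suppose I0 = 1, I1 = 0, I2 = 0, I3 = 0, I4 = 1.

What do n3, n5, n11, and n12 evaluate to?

n3 = 1, n5 = 1, n11 = 0, n12 = 0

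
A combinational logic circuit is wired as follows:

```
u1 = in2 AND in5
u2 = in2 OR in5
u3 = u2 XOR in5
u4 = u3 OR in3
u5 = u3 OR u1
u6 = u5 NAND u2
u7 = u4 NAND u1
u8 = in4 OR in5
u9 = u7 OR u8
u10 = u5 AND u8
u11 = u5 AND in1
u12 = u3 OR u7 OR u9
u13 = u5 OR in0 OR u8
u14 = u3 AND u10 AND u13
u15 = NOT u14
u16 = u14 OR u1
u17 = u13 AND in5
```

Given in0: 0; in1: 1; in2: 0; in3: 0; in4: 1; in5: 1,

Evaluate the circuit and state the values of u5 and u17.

u5 = 0  u17 = 1

u1 = in2 AND in5 = 0 AND 1 = 0
u2 = in2 OR in5 = 0 OR 1 = 1
u3 = u2 XOR in5 = 1 XOR 1 = 0
u5 = u3 OR u1 = 0 OR 0 = 0
u8 = in4 OR in5 = 1 OR 1 = 1
u13 = u5 OR in0 OR u8 = 0 OR 0 OR 1 = 1
u17 = u13 AND in5 = 1 AND 1 = 1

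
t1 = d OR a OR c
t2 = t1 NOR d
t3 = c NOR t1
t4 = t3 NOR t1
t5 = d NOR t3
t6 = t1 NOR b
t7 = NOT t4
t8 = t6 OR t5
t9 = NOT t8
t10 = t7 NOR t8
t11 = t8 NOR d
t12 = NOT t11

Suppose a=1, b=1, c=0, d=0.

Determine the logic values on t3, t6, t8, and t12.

t3 = 0; t6 = 0; t8 = 1; t12 = 1

t1 = d OR a OR c = 0 OR 1 OR 0 = 1
t3 = c NOR t1 = 0 NOR 1 = 0
t5 = d NOR t3 = 0 NOR 0 = 1
t6 = t1 NOR b = 1 NOR 1 = 0
t8 = t6 OR t5 = 0 OR 1 = 1
t11 = t8 NOR d = 1 NOR 0 = 0
t12 = NOT t11 = NOT 0 = 1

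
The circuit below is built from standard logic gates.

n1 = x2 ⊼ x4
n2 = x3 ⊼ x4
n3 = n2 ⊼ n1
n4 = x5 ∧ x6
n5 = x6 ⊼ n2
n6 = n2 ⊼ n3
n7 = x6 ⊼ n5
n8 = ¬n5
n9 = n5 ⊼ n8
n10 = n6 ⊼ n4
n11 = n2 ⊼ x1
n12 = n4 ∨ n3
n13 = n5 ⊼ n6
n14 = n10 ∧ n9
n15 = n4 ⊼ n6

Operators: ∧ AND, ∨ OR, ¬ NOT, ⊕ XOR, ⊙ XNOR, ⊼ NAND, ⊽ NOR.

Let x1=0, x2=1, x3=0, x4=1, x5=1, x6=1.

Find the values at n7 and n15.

n7 = 1, n15 = 1

n1 = x2 NAND x4 = 1 NAND 1 = 0
n2 = x3 NAND x4 = 0 NAND 1 = 1
n3 = n2 NAND n1 = 1 NAND 0 = 1
n4 = x5 AND x6 = 1 AND 1 = 1
n5 = x6 NAND n2 = 1 NAND 1 = 0
n6 = n2 NAND n3 = 1 NAND 1 = 0
n7 = x6 NAND n5 = 1 NAND 0 = 1
n15 = n4 NAND n6 = 1 NAND 0 = 1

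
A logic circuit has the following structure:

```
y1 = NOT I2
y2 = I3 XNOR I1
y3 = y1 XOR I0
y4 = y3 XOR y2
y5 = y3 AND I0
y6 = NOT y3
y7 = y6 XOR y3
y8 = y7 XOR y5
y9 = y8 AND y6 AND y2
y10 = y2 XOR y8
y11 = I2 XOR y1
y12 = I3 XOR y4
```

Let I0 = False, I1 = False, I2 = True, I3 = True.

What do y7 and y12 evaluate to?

y7 = True; y12 = True

y1 = NOT I2 = NOT True = False
y2 = I3 XNOR I1 = True XNOR False = False
y3 = y1 XOR I0 = False XOR False = False
y4 = y3 XOR y2 = False XOR False = False
y6 = NOT y3 = NOT False = True
y7 = y6 XOR y3 = True XOR False = True
y12 = I3 XOR y4 = True XOR False = True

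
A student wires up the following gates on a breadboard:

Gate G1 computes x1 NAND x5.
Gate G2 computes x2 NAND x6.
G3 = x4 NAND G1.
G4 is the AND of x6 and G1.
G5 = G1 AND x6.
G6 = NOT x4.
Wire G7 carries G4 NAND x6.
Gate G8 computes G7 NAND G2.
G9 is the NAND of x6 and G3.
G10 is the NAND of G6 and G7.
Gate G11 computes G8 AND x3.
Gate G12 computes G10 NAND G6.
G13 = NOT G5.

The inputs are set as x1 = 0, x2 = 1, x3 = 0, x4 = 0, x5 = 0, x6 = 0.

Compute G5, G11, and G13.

G5 = 0; G11 = 0; G13 = 1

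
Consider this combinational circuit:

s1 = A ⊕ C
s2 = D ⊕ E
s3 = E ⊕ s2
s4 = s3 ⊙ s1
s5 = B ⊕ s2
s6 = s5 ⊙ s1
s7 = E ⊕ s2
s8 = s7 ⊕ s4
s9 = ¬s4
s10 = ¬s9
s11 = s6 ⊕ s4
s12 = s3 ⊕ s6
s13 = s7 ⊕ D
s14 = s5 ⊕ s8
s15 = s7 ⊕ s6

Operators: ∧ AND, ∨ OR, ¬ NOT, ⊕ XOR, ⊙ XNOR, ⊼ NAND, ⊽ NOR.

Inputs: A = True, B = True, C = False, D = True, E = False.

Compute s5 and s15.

s5 = False  s15 = True

s1 = A XOR C = True XOR False = True
s2 = D XOR E = True XOR False = True
s5 = B XOR s2 = True XOR True = False
s6 = s5 XNOR s1 = False XNOR True = False
s7 = E XOR s2 = False XOR True = True
s15 = s7 XOR s6 = True XOR False = True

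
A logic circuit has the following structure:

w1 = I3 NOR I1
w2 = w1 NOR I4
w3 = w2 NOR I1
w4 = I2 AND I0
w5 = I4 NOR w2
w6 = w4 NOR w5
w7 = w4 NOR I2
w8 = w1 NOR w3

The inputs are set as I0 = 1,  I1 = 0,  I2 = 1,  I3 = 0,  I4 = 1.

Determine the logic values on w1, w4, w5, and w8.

w1 = I3 NOR I1 = 0 NOR 0 = 1
w2 = w1 NOR I4 = 1 NOR 1 = 0
w3 = w2 NOR I1 = 0 NOR 0 = 1
w4 = I2 AND I0 = 1 AND 1 = 1
w5 = I4 NOR w2 = 1 NOR 0 = 0
w8 = w1 NOR w3 = 1 NOR 1 = 0

w1 = 1  w4 = 1  w5 = 0  w8 = 0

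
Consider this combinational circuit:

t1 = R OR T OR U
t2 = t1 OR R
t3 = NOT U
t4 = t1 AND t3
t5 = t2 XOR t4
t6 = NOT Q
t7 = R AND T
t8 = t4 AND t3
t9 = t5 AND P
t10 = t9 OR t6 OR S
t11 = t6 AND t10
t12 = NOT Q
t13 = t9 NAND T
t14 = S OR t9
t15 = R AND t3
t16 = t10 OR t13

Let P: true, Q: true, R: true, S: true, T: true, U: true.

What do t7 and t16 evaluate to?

t1 = R OR T OR U = true OR true OR true = true
t2 = t1 OR R = true OR true = true
t3 = NOT U = NOT true = false
t4 = t1 AND t3 = true AND false = false
t5 = t2 XOR t4 = true XOR false = true
t6 = NOT Q = NOT true = false
t7 = R AND T = true AND true = true
t9 = t5 AND P = true AND true = true
t10 = t9 OR t6 OR S = true OR false OR true = true
t13 = t9 NAND T = true NAND true = false
t16 = t10 OR t13 = true OR false = true

t7 = true  t16 = true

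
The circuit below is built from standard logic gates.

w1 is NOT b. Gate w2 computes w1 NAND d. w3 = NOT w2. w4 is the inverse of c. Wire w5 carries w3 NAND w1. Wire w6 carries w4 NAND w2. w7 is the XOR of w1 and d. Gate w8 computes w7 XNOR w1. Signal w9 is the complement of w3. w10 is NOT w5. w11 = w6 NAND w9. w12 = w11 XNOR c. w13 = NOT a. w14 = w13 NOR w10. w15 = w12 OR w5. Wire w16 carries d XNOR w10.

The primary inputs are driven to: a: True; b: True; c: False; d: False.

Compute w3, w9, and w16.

w3 = False, w9 = True, w16 = True

w1 = NOT b = NOT True = False
w2 = w1 NAND d = False NAND False = True
w3 = NOT w2 = NOT True = False
w5 = w3 NAND w1 = False NAND False = True
w9 = NOT w3 = NOT False = True
w10 = NOT w5 = NOT True = False
w16 = d XNOR w10 = False XNOR False = True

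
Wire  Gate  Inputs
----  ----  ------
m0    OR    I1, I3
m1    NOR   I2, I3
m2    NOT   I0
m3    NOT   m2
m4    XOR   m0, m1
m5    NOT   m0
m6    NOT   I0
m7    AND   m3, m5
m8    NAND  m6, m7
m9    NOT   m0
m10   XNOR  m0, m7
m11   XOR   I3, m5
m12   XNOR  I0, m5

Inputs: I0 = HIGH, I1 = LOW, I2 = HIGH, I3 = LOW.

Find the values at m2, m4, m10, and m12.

m0 = I1 OR I3 = LOW OR LOW = LOW
m1 = I2 NOR I3 = HIGH NOR LOW = LOW
m2 = NOT I0 = NOT HIGH = LOW
m3 = NOT m2 = NOT LOW = HIGH
m4 = m0 XOR m1 = LOW XOR LOW = LOW
m5 = NOT m0 = NOT LOW = HIGH
m7 = m3 AND m5 = HIGH AND HIGH = HIGH
m10 = m0 XNOR m7 = LOW XNOR HIGH = LOW
m12 = I0 XNOR m5 = HIGH XNOR HIGH = HIGH

m2 = LOW  m4 = LOW  m10 = LOW  m12 = HIGH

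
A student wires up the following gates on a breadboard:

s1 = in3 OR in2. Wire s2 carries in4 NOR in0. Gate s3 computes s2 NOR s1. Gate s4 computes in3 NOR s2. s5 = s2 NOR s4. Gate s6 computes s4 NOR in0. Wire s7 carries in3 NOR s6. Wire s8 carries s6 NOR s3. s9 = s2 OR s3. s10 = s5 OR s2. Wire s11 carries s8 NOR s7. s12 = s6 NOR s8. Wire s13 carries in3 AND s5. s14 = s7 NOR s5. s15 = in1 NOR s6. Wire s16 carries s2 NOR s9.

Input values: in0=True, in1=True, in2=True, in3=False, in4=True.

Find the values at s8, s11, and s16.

s1 = in3 OR in2 = False OR True = True
s2 = in4 NOR in0 = True NOR True = False
s3 = s2 NOR s1 = False NOR True = False
s4 = in3 NOR s2 = False NOR False = True
s6 = s4 NOR in0 = True NOR True = False
s7 = in3 NOR s6 = False NOR False = True
s8 = s6 NOR s3 = False NOR False = True
s9 = s2 OR s3 = False OR False = False
s11 = s8 NOR s7 = True NOR True = False
s16 = s2 NOR s9 = False NOR False = True

s8 = True; s11 = False; s16 = True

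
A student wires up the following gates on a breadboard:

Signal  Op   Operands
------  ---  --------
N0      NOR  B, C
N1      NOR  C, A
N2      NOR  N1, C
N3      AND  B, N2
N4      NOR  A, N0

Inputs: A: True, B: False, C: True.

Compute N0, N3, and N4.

N0 = B NOR C = False NOR True = False
N1 = C NOR A = True NOR True = False
N2 = N1 NOR C = False NOR True = False
N3 = B AND N2 = False AND False = False
N4 = A NOR N0 = True NOR False = False

N0 = False; N3 = False; N4 = False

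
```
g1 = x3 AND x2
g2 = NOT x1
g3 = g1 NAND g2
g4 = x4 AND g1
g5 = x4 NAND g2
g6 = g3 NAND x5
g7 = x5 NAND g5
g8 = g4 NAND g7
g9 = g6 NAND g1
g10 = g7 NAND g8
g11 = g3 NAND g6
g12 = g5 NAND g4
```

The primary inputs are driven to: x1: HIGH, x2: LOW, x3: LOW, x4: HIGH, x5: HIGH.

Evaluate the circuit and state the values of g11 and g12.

g11 = HIGH  g12 = HIGH

g1 = x3 AND x2 = LOW AND LOW = LOW
g2 = NOT x1 = NOT HIGH = LOW
g3 = g1 NAND g2 = LOW NAND LOW = HIGH
g4 = x4 AND g1 = HIGH AND LOW = LOW
g5 = x4 NAND g2 = HIGH NAND LOW = HIGH
g6 = g3 NAND x5 = HIGH NAND HIGH = LOW
g11 = g3 NAND g6 = HIGH NAND LOW = HIGH
g12 = g5 NAND g4 = HIGH NAND LOW = HIGH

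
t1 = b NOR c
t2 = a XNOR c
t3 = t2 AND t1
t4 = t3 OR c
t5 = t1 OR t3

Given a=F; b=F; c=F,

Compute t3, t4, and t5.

t1 = b NOR c = F NOR F = T
t2 = a XNOR c = F XNOR F = T
t3 = t2 AND t1 = T AND T = T
t4 = t3 OR c = T OR F = T
t5 = t1 OR t3 = T OR T = T

t3 = T, t4 = T, t5 = T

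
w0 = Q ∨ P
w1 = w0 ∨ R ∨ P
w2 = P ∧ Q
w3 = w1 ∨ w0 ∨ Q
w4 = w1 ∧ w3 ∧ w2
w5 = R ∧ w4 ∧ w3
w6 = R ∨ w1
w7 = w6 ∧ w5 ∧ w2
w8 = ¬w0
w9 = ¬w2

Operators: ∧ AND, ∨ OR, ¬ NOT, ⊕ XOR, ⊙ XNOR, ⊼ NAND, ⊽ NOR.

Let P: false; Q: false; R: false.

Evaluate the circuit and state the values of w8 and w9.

w8 = true, w9 = true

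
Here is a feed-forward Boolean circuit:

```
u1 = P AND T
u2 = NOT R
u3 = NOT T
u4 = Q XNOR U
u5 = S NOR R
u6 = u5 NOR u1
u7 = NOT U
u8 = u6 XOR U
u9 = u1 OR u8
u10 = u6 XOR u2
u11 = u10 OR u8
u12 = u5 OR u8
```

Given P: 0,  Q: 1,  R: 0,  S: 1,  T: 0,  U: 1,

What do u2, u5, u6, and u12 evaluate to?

u2 = 1, u5 = 0, u6 = 1, u12 = 0

u1 = P AND T = 0 AND 0 = 0
u2 = NOT R = NOT 0 = 1
u5 = S NOR R = 1 NOR 0 = 0
u6 = u5 NOR u1 = 0 NOR 0 = 1
u8 = u6 XOR U = 1 XOR 1 = 0
u12 = u5 OR u8 = 0 OR 0 = 0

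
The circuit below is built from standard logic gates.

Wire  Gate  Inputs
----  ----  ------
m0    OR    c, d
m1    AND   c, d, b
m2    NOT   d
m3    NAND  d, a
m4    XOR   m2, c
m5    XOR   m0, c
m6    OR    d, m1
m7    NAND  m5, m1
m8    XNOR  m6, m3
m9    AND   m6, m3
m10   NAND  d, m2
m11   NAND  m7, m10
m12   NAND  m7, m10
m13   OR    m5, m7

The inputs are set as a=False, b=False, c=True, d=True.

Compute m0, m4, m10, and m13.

m0 = True  m4 = True  m10 = True  m13 = True

m0 = c OR d = True OR True = True
m1 = c AND d AND b = True AND True AND False = False
m2 = NOT d = NOT True = False
m4 = m2 XOR c = False XOR True = True
m5 = m0 XOR c = True XOR True = False
m7 = m5 NAND m1 = False NAND False = True
m10 = d NAND m2 = True NAND False = True
m13 = m5 OR m7 = False OR True = True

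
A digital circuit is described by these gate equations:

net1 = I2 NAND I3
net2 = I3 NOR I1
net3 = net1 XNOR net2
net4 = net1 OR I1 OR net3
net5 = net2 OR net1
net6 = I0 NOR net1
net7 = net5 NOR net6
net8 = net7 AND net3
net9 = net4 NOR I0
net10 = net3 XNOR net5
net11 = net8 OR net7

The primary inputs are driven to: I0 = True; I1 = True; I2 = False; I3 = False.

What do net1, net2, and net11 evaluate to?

net1 = I2 NAND I3 = False NAND False = True
net2 = I3 NOR I1 = False NOR True = False
net3 = net1 XNOR net2 = True XNOR False = False
net5 = net2 OR net1 = False OR True = True
net6 = I0 NOR net1 = True NOR True = False
net7 = net5 NOR net6 = True NOR False = False
net8 = net7 AND net3 = False AND False = False
net11 = net8 OR net7 = False OR False = False

net1 = True  net2 = False  net11 = False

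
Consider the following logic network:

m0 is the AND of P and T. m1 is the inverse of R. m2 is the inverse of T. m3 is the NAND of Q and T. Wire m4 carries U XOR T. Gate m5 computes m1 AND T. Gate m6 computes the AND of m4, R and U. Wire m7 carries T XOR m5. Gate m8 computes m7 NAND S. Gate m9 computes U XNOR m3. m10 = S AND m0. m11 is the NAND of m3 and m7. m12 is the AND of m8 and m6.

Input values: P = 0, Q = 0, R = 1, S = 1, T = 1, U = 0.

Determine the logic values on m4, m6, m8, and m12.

m4 = 1, m6 = 0, m8 = 0, m12 = 0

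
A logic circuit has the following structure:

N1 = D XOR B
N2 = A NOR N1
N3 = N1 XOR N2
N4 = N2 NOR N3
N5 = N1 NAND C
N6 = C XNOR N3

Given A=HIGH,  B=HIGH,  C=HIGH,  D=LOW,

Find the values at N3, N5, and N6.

N1 = D XOR B = LOW XOR HIGH = HIGH
N2 = A NOR N1 = HIGH NOR HIGH = LOW
N3 = N1 XOR N2 = HIGH XOR LOW = HIGH
N5 = N1 NAND C = HIGH NAND HIGH = LOW
N6 = C XNOR N3 = HIGH XNOR HIGH = HIGH

N3 = HIGH  N5 = LOW  N6 = HIGH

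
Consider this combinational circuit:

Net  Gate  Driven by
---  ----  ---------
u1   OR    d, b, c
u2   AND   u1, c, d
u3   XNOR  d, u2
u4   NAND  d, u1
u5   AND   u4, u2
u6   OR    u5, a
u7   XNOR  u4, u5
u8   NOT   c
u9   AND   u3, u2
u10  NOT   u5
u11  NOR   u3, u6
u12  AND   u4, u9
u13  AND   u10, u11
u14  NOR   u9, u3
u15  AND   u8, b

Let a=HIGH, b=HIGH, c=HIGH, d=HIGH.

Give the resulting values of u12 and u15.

u12 = LOW, u15 = LOW

u1 = d OR b OR c = HIGH OR HIGH OR HIGH = HIGH
u2 = u1 AND c AND d = HIGH AND HIGH AND HIGH = HIGH
u3 = d XNOR u2 = HIGH XNOR HIGH = HIGH
u4 = d NAND u1 = HIGH NAND HIGH = LOW
u8 = NOT c = NOT HIGH = LOW
u9 = u3 AND u2 = HIGH AND HIGH = HIGH
u12 = u4 AND u9 = LOW AND HIGH = LOW
u15 = u8 AND b = LOW AND HIGH = LOW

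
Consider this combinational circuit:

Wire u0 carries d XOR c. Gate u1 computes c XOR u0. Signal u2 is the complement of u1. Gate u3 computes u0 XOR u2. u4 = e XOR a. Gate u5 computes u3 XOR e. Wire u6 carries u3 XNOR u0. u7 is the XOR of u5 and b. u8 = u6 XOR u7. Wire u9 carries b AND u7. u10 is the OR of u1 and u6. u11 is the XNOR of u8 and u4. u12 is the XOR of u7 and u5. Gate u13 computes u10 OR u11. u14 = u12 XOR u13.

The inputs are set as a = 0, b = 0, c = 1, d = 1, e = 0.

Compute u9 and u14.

u9 = 0; u14 = 1

u0 = d XOR c = 1 XOR 1 = 0
u1 = c XOR u0 = 1 XOR 0 = 1
u2 = NOT u1 = NOT 1 = 0
u3 = u0 XOR u2 = 0 XOR 0 = 0
u4 = e XOR a = 0 XOR 0 = 0
u5 = u3 XOR e = 0 XOR 0 = 0
u6 = u3 XNOR u0 = 0 XNOR 0 = 1
u7 = u5 XOR b = 0 XOR 0 = 0
u8 = u6 XOR u7 = 1 XOR 0 = 1
u9 = b AND u7 = 0 AND 0 = 0
u10 = u1 OR u6 = 1 OR 1 = 1
u11 = u8 XNOR u4 = 1 XNOR 0 = 0
u12 = u7 XOR u5 = 0 XOR 0 = 0
u13 = u10 OR u11 = 1 OR 0 = 1
u14 = u12 XOR u13 = 0 XOR 1 = 1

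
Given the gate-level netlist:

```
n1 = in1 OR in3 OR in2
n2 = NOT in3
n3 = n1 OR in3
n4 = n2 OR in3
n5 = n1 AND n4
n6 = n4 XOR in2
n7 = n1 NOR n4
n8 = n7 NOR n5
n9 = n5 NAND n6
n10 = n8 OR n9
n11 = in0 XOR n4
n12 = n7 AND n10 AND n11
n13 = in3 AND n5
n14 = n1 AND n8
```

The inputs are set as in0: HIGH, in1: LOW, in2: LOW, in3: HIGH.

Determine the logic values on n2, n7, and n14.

n1 = in1 OR in3 OR in2 = LOW OR HIGH OR LOW = HIGH
n2 = NOT in3 = NOT HIGH = LOW
n4 = n2 OR in3 = LOW OR HIGH = HIGH
n5 = n1 AND n4 = HIGH AND HIGH = HIGH
n7 = n1 NOR n4 = HIGH NOR HIGH = LOW
n8 = n7 NOR n5 = LOW NOR HIGH = LOW
n14 = n1 AND n8 = HIGH AND LOW = LOW

n2 = LOW; n7 = LOW; n14 = LOW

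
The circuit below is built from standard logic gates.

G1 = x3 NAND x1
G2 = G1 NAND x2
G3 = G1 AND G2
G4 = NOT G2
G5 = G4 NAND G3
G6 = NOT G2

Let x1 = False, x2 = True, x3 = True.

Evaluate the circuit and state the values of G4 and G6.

G1 = x3 NAND x1 = True NAND False = True
G2 = G1 NAND x2 = True NAND True = False
G4 = NOT G2 = NOT False = True
G6 = NOT G2 = NOT False = True

G4 = True  G6 = True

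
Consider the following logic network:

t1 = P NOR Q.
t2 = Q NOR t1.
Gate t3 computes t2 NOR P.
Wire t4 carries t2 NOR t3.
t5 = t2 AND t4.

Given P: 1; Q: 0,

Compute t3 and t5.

t3 = 0, t5 = 0

t1 = P NOR Q = 1 NOR 0 = 0
t2 = Q NOR t1 = 0 NOR 0 = 1
t3 = t2 NOR P = 1 NOR 1 = 0
t4 = t2 NOR t3 = 1 NOR 0 = 0
t5 = t2 AND t4 = 1 AND 0 = 0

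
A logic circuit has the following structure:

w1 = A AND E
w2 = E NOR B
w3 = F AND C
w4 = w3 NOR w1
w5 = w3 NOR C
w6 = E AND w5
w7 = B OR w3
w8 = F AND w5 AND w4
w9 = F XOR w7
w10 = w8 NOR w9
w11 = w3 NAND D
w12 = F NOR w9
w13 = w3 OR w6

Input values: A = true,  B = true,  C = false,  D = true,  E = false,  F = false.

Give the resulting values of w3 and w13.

w3 = false, w13 = false

w3 = F AND C = false AND false = false
w5 = w3 NOR C = false NOR false = true
w6 = E AND w5 = false AND true = false
w13 = w3 OR w6 = false OR false = false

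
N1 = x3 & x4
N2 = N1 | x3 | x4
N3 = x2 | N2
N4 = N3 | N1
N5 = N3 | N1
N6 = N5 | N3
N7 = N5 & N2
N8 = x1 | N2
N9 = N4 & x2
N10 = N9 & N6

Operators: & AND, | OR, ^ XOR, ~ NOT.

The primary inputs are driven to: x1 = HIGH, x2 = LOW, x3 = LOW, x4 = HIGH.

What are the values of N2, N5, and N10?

N2 = HIGH, N5 = HIGH, N10 = LOW

N1 = x3 AND x4 = LOW AND HIGH = LOW
N2 = N1 OR x3 OR x4 = LOW OR LOW OR HIGH = HIGH
N3 = x2 OR N2 = LOW OR HIGH = HIGH
N4 = N3 OR N1 = HIGH OR LOW = HIGH
N5 = N3 OR N1 = HIGH OR LOW = HIGH
N6 = N5 OR N3 = HIGH OR HIGH = HIGH
N9 = N4 AND x2 = HIGH AND LOW = LOW
N10 = N9 AND N6 = LOW AND HIGH = LOW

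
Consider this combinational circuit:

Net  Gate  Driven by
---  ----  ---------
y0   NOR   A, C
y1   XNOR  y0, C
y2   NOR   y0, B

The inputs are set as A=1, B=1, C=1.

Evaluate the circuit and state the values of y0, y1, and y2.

y0 = 0, y1 = 0, y2 = 0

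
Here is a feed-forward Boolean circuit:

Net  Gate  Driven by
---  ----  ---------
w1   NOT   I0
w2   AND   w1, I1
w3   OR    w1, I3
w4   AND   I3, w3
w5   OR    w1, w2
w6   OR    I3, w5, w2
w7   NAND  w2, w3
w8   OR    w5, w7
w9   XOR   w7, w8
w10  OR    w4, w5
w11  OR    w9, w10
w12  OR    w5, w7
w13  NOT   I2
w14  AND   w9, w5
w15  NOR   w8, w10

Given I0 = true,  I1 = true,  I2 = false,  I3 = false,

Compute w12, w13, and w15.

w1 = NOT I0 = NOT true = false
w2 = w1 AND I1 = false AND true = false
w3 = w1 OR I3 = false OR false = false
w4 = I3 AND w3 = false AND false = false
w5 = w1 OR w2 = false OR false = false
w7 = w2 NAND w3 = false NAND false = true
w8 = w5 OR w7 = false OR true = true
w10 = w4 OR w5 = false OR false = false
w12 = w5 OR w7 = false OR true = true
w13 = NOT I2 = NOT false = true
w15 = w8 NOR w10 = true NOR false = false

w12 = true, w13 = true, w15 = false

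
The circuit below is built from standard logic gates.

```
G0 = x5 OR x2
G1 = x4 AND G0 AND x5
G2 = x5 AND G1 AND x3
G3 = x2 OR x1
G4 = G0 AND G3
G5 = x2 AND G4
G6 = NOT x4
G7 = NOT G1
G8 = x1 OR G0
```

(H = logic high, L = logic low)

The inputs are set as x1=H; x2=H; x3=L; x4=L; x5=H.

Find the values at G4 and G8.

G4 = H  G8 = H

G0 = x5 OR x2 = H OR H = H
G3 = x2 OR x1 = H OR H = H
G4 = G0 AND G3 = H AND H = H
G8 = x1 OR G0 = H OR H = H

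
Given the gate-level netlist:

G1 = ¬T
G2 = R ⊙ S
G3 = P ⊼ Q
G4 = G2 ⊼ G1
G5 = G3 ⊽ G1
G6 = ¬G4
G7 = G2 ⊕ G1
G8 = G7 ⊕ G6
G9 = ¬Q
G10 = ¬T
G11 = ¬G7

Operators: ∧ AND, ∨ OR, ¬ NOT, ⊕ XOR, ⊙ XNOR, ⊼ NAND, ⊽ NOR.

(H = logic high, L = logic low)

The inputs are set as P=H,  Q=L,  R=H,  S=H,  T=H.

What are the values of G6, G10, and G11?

G6 = L, G10 = L, G11 = L

G1 = NOT T = NOT H = L
G2 = R XNOR S = H XNOR H = H
G4 = G2 NAND G1 = H NAND L = H
G6 = NOT G4 = NOT H = L
G7 = G2 XOR G1 = H XOR L = H
G10 = NOT T = NOT H = L
G11 = NOT G7 = NOT H = L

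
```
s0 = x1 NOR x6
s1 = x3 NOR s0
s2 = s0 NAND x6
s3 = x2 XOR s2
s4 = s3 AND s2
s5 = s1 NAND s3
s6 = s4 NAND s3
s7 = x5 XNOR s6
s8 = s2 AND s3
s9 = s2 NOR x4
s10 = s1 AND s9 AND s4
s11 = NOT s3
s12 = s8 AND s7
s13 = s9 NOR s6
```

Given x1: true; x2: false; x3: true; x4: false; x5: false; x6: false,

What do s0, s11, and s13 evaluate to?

s0 = false, s11 = false, s13 = true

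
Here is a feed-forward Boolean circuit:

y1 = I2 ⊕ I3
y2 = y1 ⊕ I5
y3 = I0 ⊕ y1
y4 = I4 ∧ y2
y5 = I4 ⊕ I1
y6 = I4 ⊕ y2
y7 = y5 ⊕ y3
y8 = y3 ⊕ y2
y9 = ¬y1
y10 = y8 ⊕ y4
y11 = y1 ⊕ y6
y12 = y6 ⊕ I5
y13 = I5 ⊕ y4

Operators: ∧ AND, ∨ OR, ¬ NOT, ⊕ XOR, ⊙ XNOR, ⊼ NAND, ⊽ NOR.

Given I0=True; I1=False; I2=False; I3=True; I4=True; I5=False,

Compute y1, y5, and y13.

y1 = I2 XOR I3 = False XOR True = True
y2 = y1 XOR I5 = True XOR False = True
y4 = I4 AND y2 = True AND True = True
y5 = I4 XOR I1 = True XOR False = True
y13 = I5 XOR y4 = False XOR True = True

y1 = True; y5 = True; y13 = True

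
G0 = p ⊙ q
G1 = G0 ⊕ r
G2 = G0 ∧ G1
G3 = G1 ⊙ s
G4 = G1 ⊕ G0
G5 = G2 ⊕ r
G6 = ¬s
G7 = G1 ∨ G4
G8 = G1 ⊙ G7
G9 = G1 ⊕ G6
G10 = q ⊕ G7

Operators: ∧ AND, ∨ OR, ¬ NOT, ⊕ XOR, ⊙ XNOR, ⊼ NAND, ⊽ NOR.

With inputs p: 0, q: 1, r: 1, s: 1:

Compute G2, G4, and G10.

G2 = 0, G4 = 1, G10 = 0

G0 = p XNOR q = 0 XNOR 1 = 0
G1 = G0 XOR r = 0 XOR 1 = 1
G2 = G0 AND G1 = 0 AND 1 = 0
G4 = G1 XOR G0 = 1 XOR 0 = 1
G7 = G1 OR G4 = 1 OR 1 = 1
G10 = q XOR G7 = 1 XOR 1 = 0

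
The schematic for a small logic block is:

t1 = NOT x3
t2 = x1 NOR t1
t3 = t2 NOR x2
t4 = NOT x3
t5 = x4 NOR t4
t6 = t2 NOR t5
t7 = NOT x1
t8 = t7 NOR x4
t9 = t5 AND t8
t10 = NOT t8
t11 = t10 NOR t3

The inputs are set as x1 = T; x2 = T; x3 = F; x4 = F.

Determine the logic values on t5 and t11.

t5 = F  t11 = T

t1 = NOT x3 = NOT F = T
t2 = x1 NOR t1 = T NOR T = F
t3 = t2 NOR x2 = F NOR T = F
t4 = NOT x3 = NOT F = T
t5 = x4 NOR t4 = F NOR T = F
t7 = NOT x1 = NOT T = F
t8 = t7 NOR x4 = F NOR F = T
t10 = NOT t8 = NOT T = F
t11 = t10 NOR t3 = F NOR F = T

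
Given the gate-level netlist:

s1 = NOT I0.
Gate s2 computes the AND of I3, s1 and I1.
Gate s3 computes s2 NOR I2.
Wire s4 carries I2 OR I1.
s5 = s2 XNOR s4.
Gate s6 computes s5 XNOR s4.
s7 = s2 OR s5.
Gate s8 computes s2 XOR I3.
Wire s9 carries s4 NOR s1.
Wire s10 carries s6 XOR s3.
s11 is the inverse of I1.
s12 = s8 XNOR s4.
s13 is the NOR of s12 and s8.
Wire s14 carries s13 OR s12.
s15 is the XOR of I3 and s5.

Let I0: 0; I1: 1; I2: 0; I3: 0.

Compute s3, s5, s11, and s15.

s3 = 1; s5 = 0; s11 = 0; s15 = 0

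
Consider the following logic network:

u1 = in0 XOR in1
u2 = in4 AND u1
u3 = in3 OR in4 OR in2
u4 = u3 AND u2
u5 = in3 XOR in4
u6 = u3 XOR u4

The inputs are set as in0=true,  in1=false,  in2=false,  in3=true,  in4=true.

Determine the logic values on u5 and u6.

u5 = false; u6 = false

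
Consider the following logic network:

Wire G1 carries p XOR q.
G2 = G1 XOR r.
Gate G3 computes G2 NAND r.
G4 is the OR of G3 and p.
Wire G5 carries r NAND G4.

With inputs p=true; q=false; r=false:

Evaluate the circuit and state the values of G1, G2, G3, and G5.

G1 = true, G2 = true, G3 = true, G5 = true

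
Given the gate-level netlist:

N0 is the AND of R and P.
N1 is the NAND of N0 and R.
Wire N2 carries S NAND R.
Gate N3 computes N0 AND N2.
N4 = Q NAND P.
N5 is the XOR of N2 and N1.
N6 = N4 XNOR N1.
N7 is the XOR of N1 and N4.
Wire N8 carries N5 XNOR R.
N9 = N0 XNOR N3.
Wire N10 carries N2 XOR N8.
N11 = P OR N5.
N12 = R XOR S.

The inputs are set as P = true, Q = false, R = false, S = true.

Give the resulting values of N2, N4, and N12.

N2 = true, N4 = true, N12 = true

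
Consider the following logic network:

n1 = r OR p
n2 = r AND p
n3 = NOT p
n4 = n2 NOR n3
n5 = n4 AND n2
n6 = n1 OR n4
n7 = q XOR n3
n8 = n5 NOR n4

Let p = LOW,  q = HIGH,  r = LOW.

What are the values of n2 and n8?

n2 = r AND p = LOW AND LOW = LOW
n3 = NOT p = NOT LOW = HIGH
n4 = n2 NOR n3 = LOW NOR HIGH = LOW
n5 = n4 AND n2 = LOW AND LOW = LOW
n8 = n5 NOR n4 = LOW NOR LOW = HIGH

n2 = LOW; n8 = HIGH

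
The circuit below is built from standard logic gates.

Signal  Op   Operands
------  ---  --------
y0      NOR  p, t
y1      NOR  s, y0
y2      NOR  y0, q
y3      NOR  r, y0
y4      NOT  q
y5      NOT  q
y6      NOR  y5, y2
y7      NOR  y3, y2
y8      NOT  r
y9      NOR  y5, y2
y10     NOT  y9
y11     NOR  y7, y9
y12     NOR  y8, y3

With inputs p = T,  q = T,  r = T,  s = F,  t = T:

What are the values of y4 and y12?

y0 = p NOR t = T NOR T = F
y3 = r NOR y0 = T NOR F = F
y4 = NOT q = NOT T = F
y8 = NOT r = NOT T = F
y12 = y8 NOR y3 = F NOR F = T

y4 = F, y12 = T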